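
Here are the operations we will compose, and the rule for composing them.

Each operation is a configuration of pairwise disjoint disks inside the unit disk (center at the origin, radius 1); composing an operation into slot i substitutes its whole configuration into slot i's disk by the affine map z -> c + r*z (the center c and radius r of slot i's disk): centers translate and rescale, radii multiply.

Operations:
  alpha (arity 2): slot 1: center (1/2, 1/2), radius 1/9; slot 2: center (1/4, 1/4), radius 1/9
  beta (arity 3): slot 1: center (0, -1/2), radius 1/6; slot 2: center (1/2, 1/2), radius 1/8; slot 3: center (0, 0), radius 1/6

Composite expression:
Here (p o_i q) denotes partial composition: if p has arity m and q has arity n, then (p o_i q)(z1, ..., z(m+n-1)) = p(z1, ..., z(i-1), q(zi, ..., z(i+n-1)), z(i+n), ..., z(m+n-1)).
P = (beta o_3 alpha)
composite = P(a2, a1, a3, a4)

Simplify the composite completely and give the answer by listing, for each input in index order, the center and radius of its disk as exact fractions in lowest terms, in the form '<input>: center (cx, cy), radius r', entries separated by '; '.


Below beta, radii multiply path by path; the a-disk centers shift.
a2: after 1 affine step, its disk has center (0, -1/2), radius 1/6
a1: after 1 affine step, its disk has center (1/2, 1/2), radius 1/8
a3: after 2 affine steps, its disk has center (1/12, 1/12), radius 1/54
a4: after 2 affine steps, its disk has center (1/24, 1/24), radius 1/54

a1: center (1/2, 1/2), radius 1/8; a2: center (0, -1/2), radius 1/6; a3: center (1/12, 1/12), radius 1/54; a4: center (1/24, 1/24), radius 1/54


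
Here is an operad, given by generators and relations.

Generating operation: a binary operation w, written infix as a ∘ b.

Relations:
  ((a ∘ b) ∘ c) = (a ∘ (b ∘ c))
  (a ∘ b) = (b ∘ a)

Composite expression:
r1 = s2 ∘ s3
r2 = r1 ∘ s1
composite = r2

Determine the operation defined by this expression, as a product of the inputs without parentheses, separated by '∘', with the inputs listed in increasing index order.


Key point: w commutes, so take the s-inputs in any fixed order.
(s2 ∘ s3) collapses to s2 ∘ s3
((s2 ∘ s3) ∘ s1) collapses to s2 ∘ s3 ∘ s1
putting the inputs in ascending order: s1 ∘ s2 ∘ s3

s1 ∘ s2 ∘ s3


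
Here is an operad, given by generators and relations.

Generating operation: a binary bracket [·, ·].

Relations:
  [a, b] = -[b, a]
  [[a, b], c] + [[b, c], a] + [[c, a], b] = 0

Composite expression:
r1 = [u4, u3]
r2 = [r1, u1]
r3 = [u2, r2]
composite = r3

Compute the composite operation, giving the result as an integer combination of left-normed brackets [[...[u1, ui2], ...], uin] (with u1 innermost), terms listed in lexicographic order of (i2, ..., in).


A multilinear Lie element is pinned by u1-initial words (u1 innermost).
Composite bracket: [u2, [[u4, u3], u1]]
Expanding via [a, b] = ab - ba: 8 signed words (2^3 = 8).
Only words starting with u1 matter:
  the word u1u3u4u2 carries sign -1 and contributes -[[[u1, u3], u4], u2]
  the word u1u4u3u2 carries sign +1 and contributes +[[[u1, u4], u3], u2]

-[[[u1, u3], u4], u2] + [[[u1, u4], u3], u2]


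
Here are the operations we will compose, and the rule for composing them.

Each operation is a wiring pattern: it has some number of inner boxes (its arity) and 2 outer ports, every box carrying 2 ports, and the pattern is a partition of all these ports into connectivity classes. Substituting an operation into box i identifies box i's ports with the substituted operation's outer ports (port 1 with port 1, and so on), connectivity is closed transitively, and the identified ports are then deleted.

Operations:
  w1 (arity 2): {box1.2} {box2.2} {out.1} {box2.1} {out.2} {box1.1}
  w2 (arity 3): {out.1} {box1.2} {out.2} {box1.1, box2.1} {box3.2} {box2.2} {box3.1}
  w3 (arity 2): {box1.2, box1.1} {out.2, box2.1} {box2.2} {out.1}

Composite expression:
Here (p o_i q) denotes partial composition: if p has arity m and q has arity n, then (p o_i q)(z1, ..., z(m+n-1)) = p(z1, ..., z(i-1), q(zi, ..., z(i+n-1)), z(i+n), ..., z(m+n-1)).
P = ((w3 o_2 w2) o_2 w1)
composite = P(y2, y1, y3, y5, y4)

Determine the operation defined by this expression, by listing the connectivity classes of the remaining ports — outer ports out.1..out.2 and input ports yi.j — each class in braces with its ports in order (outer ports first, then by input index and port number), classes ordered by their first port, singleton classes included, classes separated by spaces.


{out.1} {out.2} {y1.1} {y1.2} {y2.1, y2.2} {y3.1} {y3.2} {y4.1} {y4.2} {y5.1} {y5.2}

Reachability decides: close wires over w3-identified ports.
composing w1 on (y1, y3), with out.j its own outer ports: {out.1} {out.2} {y1.1} {y1.2} {y3.1} {y3.2}
composing w2 on (y1, y3, y5, y4), with out.j its own outer ports: {out.1} {out.2} {y1.1} {y1.2} {y3.1} {y3.2} {y4.1} {y4.2} {y5.1} {y5.2}
composing w3 on (y2, y1, y3, y5, y4), with out.j its own outer ports: {out.1} {out.2} {y1.1} {y1.2} {y2.1, y2.2} {y3.1} {y3.2} {y4.1} {y4.2} {y5.1} {y5.2}


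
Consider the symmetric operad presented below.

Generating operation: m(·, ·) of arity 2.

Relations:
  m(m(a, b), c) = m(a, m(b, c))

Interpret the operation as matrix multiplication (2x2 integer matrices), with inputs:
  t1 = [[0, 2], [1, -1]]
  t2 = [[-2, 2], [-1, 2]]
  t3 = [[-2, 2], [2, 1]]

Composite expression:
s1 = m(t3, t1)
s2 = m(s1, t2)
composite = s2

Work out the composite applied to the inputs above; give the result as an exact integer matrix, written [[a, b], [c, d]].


[[2, -8], [-5, 8]]

m(t3, t1) = [[2, -6], [1, 3]]
m(m(t3, t1), t2) = [[2, -8], [-5, 8]]


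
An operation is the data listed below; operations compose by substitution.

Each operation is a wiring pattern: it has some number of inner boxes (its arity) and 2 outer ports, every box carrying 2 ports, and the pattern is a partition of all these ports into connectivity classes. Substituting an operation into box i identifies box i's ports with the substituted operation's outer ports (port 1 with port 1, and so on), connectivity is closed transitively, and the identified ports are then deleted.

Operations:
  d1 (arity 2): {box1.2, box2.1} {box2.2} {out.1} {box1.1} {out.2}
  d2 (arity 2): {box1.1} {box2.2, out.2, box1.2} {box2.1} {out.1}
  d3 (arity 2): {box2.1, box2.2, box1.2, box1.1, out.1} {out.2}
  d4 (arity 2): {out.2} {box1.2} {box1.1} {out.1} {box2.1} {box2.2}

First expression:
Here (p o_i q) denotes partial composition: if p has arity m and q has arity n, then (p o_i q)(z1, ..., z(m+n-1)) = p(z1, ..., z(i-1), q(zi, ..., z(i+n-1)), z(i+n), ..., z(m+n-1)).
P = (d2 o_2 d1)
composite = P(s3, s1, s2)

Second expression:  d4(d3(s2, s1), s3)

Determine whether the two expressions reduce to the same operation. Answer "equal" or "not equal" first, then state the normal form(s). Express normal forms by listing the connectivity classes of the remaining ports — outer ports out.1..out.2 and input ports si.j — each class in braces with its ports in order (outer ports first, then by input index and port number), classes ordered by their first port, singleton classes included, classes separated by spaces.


The first composite normalizes to {out.1} {out.2, s3.2} {s1.1} {s1.2, s2.1} {s2.2} {s3.1}
The second composite normalizes to {out.1} {out.2} {s1.1, s1.2, s2.1, s2.2} {s3.1} {s3.2}
The normal forms differ: not equal.

not equal — first {out.1} {out.2, s3.2} {s1.1} {s1.2, s2.1} {s2.2} {s3.1}, second {out.1} {out.2} {s1.1, s1.2, s2.1, s2.2} {s3.1} {s3.2}


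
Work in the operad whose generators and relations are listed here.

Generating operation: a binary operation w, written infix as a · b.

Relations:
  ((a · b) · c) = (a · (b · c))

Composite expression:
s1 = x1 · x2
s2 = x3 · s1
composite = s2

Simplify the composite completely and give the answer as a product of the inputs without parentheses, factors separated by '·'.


x3 · x1 · x2

The w-tree's shape is irrelevant; the x-reading-order decides.
(x1 · x2) spells out as x1 · x2
(x3 · (x1 · x2)) spells out as x3 · x1 · x2


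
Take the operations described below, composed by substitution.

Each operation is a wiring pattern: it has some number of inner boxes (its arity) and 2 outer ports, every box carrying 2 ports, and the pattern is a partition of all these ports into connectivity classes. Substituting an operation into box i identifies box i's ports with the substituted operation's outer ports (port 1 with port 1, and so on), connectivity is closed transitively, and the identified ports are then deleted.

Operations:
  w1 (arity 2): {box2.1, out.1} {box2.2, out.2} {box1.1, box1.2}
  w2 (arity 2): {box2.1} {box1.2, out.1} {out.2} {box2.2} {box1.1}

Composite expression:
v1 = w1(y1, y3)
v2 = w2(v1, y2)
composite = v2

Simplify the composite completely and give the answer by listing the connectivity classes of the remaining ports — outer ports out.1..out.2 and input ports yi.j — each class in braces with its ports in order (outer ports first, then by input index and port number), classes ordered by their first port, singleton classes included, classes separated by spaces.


Connectivity passes through glued w2-boundaries; trace each wire chain.
through w1, on inputs (y1, y3): {out.1, y3.1} {out.2, y3.2} {y1.1, y1.2} (out.j = stage outer ports)
through w2, on inputs (y1, y3, y2): {out.1, y3.2} {out.2} {y1.1, y1.2} {y2.1} {y2.2} {y3.1} (out.j = stage outer ports)

{out.1, y3.2} {out.2} {y1.1, y1.2} {y2.1} {y2.2} {y3.1}


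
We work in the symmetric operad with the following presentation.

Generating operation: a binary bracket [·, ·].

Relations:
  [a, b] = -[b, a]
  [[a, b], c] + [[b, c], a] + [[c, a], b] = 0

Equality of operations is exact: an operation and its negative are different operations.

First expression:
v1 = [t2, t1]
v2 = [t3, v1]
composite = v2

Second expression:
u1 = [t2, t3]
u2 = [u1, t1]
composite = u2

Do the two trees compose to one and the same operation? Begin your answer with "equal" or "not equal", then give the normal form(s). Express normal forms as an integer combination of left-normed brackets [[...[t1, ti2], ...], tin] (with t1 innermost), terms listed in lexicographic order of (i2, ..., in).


not equal; first: [[t1, t2], t3]; second: -[[t1, t2], t3] + [[t1, t3], t2]

Normal form of the first expression: [[t1, t2], t3]
Normal form of the second expression: -[[t1, t2], t3] + [[t1, t3], t2]
They disagree, so not equal.


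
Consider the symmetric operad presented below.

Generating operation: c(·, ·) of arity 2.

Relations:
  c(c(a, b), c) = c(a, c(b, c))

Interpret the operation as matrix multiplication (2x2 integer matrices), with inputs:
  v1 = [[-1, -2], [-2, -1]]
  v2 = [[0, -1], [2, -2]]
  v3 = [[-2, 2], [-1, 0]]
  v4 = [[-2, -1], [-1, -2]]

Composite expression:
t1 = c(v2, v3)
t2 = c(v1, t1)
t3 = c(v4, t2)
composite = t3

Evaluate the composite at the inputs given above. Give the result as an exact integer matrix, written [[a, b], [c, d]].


[[-6, 20], [-3, 16]]

c(v2, v3) = [[1, 0], [-2, 4]]
c(v1, c(v2, v3)) = [[3, -8], [0, -4]]
c(v4, c(v1, c(v2, v3))) = [[-6, 20], [-3, 16]]


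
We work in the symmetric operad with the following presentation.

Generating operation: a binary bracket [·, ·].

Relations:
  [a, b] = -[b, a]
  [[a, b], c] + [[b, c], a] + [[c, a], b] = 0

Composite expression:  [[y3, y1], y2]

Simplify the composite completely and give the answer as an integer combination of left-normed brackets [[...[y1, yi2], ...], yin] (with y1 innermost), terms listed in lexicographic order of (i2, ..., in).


In the tensor algebra, words opening y1 carry the y1-anchored form.
Composite bracket: [[y3, y1], y2]
Applying ab - ba throughout gives 4 signed words (2^2 = 4).
Coefficients come from the y1-initial words:
  sign of y1y3y2 is -1, so it contributes -[[y1, y3], y2]

-[[y1, y3], y2]


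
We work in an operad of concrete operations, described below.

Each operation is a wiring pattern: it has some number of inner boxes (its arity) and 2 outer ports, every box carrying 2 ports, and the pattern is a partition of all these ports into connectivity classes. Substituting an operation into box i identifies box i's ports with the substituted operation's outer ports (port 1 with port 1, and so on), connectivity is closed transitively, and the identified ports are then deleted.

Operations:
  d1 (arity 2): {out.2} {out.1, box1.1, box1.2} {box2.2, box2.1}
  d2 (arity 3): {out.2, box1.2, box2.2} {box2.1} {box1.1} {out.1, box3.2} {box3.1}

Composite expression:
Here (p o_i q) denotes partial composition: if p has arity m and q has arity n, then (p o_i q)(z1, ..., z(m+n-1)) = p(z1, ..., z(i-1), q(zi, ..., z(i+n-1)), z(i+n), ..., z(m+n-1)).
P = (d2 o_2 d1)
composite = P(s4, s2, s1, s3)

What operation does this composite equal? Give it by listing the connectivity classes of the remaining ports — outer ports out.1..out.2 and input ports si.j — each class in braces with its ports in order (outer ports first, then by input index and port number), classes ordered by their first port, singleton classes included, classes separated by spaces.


{out.1, s3.2} {out.2, s4.2} {s1.1, s1.2} {s2.1, s2.2} {s3.1} {s4.1}


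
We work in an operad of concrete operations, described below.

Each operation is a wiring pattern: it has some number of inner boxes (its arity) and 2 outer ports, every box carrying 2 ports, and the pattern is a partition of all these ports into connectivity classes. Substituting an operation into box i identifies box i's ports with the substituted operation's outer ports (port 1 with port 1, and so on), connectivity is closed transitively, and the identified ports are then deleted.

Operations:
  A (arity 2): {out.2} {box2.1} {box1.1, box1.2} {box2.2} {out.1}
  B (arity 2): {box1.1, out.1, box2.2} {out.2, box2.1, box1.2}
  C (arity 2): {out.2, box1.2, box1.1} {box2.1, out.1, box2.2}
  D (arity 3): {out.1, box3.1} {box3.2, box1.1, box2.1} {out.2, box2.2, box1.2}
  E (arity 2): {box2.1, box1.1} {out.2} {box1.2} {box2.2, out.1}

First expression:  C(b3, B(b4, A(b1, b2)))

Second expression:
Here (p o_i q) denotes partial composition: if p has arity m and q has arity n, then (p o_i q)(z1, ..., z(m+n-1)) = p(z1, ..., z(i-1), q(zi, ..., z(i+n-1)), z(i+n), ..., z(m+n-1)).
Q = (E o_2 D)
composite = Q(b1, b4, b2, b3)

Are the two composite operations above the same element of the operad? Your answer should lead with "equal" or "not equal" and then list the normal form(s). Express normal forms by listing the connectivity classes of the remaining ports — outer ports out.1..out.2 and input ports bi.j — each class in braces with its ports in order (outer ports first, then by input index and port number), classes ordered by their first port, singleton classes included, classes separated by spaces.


not equal; the first gives {out.1, b4.1, b4.2} {out.2, b3.1, b3.2} {b1.1, b1.2} {b2.1} {b2.2} and the second {out.1, b2.2, b4.2} {out.2} {b1.1, b3.1} {b1.2} {b2.1, b3.2, b4.1}

In normal form, the first expression is {out.1, b4.1, b4.2} {out.2, b3.1, b3.2} {b1.1, b1.2} {b2.1} {b2.2}
In normal form, the second expression is {out.1, b2.2, b4.2} {out.2} {b1.1, b3.1} {b1.2} {b2.1, b3.2, b4.1}
The forms do not match — not equal.


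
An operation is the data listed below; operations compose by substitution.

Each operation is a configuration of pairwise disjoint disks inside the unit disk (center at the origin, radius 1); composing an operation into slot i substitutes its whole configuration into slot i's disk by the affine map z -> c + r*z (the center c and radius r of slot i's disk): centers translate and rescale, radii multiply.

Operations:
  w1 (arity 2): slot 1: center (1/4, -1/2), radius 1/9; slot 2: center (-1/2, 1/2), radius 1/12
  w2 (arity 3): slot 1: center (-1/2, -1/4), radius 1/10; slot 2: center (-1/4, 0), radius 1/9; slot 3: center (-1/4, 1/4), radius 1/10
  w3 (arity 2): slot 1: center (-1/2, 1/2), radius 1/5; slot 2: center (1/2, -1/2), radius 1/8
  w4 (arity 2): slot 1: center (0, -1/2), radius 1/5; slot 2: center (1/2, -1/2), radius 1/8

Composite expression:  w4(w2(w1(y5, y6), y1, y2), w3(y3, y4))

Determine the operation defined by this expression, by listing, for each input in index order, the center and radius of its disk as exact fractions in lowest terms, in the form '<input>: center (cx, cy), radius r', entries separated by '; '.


y1: center (-1/20, -1/2), radius 1/45; y2: center (-1/20, -9/20), radius 1/50; y3: center (7/16, -7/16), radius 1/40; y4: center (9/16, -9/16), radius 1/64; y5: center (-19/200, -14/25), radius 1/450; y6: center (-11/100, -27/50), radius 1/600

Each y-disk chains the slot maps above it in w4; radii multiply.
input y5: applying the 3 nested substitutions gives center (-19/200, -14/25), radius 1/450
input y6: applying the 3 nested substitutions gives center (-11/100, -27/50), radius 1/600
input y1: applying the 2 nested substitutions gives center (-1/20, -1/2), radius 1/45
input y2: applying the 2 nested substitutions gives center (-1/20, -9/20), radius 1/50
input y3: applying the 2 nested substitutions gives center (7/16, -7/16), radius 1/40
input y4: applying the 2 nested substitutions gives center (9/16, -9/16), radius 1/64


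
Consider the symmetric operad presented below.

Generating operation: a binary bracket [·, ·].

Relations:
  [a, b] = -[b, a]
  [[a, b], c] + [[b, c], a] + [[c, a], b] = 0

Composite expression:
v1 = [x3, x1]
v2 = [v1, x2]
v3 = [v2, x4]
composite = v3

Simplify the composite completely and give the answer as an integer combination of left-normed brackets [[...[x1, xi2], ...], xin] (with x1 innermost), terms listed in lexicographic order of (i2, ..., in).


-[[[x1, x3], x2], x4]

Left-normed coefficients sit on the x1-initial expansion words.
Composite bracket: [[[x3, x1], x2], x4]
The bracket unfolds into 8 signed words via [a, b] = ab - ba (2^3 = 8).
Words beginning with x1 determine it all:
  x1x3x2x4 (sign -1) contributes -[[[x1, x3], x2], x4]


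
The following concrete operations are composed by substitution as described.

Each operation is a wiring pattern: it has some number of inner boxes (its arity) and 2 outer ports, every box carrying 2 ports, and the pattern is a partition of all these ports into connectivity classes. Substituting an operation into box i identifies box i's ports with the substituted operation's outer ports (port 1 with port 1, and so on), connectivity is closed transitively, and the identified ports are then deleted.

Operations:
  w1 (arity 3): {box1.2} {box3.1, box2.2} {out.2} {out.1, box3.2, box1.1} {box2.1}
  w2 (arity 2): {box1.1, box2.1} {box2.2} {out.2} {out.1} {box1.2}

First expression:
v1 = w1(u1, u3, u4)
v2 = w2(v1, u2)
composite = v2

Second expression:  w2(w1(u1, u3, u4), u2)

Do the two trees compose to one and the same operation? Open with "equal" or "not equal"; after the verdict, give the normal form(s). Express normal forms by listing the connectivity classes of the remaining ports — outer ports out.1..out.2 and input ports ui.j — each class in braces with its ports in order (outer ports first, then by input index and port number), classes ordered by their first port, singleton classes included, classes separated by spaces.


equal; the common form is {out.1} {out.2} {u1.1, u2.1, u4.2} {u1.2} {u2.2} {u3.1} {u3.2, u4.1}

The first composite normalizes to {out.1} {out.2} {u1.1, u2.1, u4.2} {u1.2} {u2.2} {u3.1} {u3.2, u4.1}
The second composite normalizes to {out.1} {out.2} {u1.1, u2.1, u4.2} {u1.2} {u2.2} {u3.1} {u3.2, u4.1}
One common form — equal.


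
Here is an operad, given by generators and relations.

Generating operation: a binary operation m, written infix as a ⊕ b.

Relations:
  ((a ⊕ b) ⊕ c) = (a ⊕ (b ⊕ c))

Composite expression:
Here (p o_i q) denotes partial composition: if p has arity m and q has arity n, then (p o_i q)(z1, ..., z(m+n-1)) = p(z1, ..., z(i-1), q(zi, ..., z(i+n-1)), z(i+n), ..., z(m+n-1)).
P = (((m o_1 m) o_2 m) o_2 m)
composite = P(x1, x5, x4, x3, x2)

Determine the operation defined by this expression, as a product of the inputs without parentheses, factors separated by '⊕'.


x1 ⊕ x5 ⊕ x4 ⊕ x3 ⊕ x2

Every regrouping of m is equal, so read the x-inputs in written order.
(x5 ⊕ x4) flattens to x5 ⊕ x4
((x5 ⊕ x4) ⊕ x3) flattens to x5 ⊕ x4 ⊕ x3
(x1 ⊕ ((x5 ⊕ x4) ⊕ x3)) flattens to x1 ⊕ x5 ⊕ x4 ⊕ x3
((x1 ⊕ ((x5 ⊕ x4) ⊕ x3)) ⊕ x2) flattens to x1 ⊕ x5 ⊕ x4 ⊕ x3 ⊕ x2


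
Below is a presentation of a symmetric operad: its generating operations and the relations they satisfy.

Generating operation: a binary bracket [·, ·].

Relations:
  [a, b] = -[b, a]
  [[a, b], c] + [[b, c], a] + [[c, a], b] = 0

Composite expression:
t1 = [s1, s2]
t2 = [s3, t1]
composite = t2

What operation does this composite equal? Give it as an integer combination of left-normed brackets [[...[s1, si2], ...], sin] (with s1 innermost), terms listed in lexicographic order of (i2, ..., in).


-[[s1, s2], s3]

Antisymmetry and Jacobi reduce to s1-anchored left-normed brackets.
Composite bracket: [s3, [s1, s2]]
Each bracket splits as ab - ba, giving 4 signed words (2^2 = 4).
Collect the words opening with s1:
  s1s2s3 appears with sign -1, giving the term -[[s1, s2], s3]


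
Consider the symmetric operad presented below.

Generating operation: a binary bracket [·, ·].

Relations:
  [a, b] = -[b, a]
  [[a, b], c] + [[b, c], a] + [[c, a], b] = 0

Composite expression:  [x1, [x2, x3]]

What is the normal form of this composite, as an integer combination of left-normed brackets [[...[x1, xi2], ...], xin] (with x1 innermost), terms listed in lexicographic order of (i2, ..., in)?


[[x1, x2], x3] - [[x1, x3], x2]

In the tensor algebra, words opening x1 carry the x1-anchored form.
Composite bracket: [x1, [x2, x3]]
Expanding via [a, b] = ab - ba: 4 signed words (2^2 = 4).
Only words starting with x1 matter:
  sign of x1x2x3 is +1, so it contributes +[[x1, x2], x3]
  sign of x1x3x2 is -1, so it contributes -[[x1, x3], x2]


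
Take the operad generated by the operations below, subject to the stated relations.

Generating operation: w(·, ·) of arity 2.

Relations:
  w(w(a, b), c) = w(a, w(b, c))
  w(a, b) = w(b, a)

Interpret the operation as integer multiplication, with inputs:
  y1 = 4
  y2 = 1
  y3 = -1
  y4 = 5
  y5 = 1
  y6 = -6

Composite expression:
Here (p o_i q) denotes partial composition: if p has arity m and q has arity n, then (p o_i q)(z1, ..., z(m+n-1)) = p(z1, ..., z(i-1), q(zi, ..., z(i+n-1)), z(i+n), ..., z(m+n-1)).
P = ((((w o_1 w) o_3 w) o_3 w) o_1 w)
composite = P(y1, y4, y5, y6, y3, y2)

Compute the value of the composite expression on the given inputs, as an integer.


120

w(y1, y4) = 20
w(w(y1, y4), y5) = 20
w(y6, y3) = 6
w(w(y6, y3), y2) = 6
w(w(w(y1, y4), y5), w(w(y6, y3), y2)) = 120


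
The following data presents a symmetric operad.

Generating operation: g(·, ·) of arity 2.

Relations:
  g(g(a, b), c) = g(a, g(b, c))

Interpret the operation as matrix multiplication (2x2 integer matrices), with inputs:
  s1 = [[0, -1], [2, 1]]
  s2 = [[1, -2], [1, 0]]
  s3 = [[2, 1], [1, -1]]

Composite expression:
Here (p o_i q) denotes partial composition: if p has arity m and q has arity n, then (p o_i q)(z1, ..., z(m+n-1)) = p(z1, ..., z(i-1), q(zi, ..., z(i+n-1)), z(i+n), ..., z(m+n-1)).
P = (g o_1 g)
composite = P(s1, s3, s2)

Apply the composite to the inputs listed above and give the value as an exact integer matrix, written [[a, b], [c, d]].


g(s1, s3) = [[-1, 1], [5, 1]]
g(g(s1, s3), s2) = [[0, 2], [6, -10]]

[[0, 2], [6, -10]]


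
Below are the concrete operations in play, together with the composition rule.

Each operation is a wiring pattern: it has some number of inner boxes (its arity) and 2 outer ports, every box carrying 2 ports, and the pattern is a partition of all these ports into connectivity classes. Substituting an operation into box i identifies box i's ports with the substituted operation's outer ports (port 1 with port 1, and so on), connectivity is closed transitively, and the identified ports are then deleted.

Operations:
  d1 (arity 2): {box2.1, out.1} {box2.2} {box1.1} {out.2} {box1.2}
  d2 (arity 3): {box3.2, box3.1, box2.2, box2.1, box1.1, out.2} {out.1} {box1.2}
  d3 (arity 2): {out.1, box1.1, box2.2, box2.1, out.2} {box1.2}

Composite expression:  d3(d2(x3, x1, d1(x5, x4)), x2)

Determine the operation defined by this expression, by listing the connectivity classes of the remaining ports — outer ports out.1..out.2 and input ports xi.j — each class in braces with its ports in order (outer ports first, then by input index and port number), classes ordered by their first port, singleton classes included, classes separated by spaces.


Substituting into d3 glues patterns; closure does the rest.
composing d1 on (x5, x4), with out.j its own outer ports: {out.1, x4.1} {out.2} {x4.2} {x5.1} {x5.2}
composing d2 on (x3, x1, x5, x4), with out.j its own outer ports: {out.1} {out.2, x1.1, x1.2, x3.1, x4.1} {x3.2} {x4.2} {x5.1} {x5.2}
composing d3 on (x3, x1, x5, x4, x2), with out.j its own outer ports: {out.1, out.2, x2.1, x2.2} {x1.1, x1.2, x3.1, x4.1} {x3.2} {x4.2} {x5.1} {x5.2}

{out.1, out.2, x2.1, x2.2} {x1.1, x1.2, x3.1, x4.1} {x3.2} {x4.2} {x5.1} {x5.2}


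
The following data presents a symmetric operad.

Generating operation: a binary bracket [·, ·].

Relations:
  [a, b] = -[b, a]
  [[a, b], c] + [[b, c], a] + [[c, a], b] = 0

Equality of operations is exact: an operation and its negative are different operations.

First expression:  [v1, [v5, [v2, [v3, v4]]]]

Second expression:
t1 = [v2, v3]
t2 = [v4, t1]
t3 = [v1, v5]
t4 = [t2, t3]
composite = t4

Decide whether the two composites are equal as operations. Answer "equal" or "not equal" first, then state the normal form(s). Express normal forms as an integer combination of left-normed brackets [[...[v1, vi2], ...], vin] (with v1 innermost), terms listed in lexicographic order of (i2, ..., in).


The first composite normalizes to -[[[[v1, v2], v3], v4], v5] + [[[[v1, v2], v4], v3], v5] + [[[[v1, v3], v4], v2], v5] - [[[[v1, v4], v3], v2], v5] + [[[[v1, v5], v2], v3], v4] - [[[[v1, v5], v2], v4], v3] - [[[[v1, v5], v3], v4], v2] + [[[[v1, v5], v4], v3], v2]
The second composite normalizes to [[[[v1, v5], v2], v3], v4] - [[[[v1, v5], v3], v2], v4] - [[[[v1, v5], v4], v2], v3] + [[[[v1, v5], v4], v3], v2]
Distinct normal forms: not equal.

not equal — first -[[[[v1, v2], v3], v4], v5] + [[[[v1, v2], v4], v3], v5] + [[[[v1, v3], v4], v2], v5] - [[[[v1, v4], v3], v2], v5] + [[[[v1, v5], v2], v3], v4] - [[[[v1, v5], v2], v4], v3] - [[[[v1, v5], v3], v4], v2] + [[[[v1, v5], v4], v3], v2], second [[[[v1, v5], v2], v3], v4] - [[[[v1, v5], v3], v2], v4] - [[[[v1, v5], v4], v2], v3] + [[[[v1, v5], v4], v3], v2]


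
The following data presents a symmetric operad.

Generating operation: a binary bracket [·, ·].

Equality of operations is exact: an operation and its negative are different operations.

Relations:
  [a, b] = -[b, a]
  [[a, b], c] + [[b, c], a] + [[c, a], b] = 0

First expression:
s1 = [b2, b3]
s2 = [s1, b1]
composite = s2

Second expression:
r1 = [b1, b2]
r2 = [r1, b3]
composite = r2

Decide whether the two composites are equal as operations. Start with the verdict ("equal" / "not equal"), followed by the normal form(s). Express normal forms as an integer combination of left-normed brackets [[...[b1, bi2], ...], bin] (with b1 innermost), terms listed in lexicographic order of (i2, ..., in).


The first expression reduces to -[[b1, b2], b3] + [[b1, b3], b2]
The second expression reduces to [[b1, b2], b3]
No match — not equal.

not equal; first: -[[b1, b2], b3] + [[b1, b3], b2]; second: [[b1, b2], b3]


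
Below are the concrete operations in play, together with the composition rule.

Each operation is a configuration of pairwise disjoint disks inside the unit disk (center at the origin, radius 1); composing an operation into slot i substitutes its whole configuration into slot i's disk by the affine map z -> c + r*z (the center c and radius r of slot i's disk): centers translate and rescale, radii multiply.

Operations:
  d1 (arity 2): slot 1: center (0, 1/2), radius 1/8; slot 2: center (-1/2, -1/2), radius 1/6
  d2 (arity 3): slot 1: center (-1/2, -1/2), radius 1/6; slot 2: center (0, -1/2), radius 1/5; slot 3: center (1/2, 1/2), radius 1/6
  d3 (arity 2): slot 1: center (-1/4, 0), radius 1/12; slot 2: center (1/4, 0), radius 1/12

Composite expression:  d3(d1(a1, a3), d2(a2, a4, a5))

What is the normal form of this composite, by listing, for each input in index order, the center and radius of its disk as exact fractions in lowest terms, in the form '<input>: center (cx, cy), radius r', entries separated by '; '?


a1: center (-1/4, 1/24), radius 1/96; a2: center (5/24, -1/24), radius 1/72; a3: center (-7/24, -1/24), radius 1/72; a4: center (1/4, -1/24), radius 1/60; a5: center (7/24, 1/24), radius 1/72

Only the slot chain above each a matters under d3; compose those maps.
tracing a1 down its 2-map path: center (-1/4, 1/24), radius 1/96
tracing a3 down its 2-map path: center (-7/24, -1/24), radius 1/72
tracing a2 down its 2-map path: center (5/24, -1/24), radius 1/72
tracing a4 down its 2-map path: center (1/4, -1/24), radius 1/60
tracing a5 down its 2-map path: center (7/24, 1/24), radius 1/72


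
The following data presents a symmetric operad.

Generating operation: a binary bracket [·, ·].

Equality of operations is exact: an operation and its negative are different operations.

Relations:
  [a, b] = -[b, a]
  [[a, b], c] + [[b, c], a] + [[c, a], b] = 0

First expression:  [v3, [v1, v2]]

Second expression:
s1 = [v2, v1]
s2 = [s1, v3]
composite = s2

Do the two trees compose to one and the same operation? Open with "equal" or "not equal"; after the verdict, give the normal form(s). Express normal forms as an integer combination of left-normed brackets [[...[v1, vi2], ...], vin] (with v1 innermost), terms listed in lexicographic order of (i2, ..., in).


equal; the common form is -[[v1, v2], v3]

The first expression reduces to -[[v1, v2], v3]
The second expression reduces to -[[v1, v2], v3]
Both agree, so they are equal.


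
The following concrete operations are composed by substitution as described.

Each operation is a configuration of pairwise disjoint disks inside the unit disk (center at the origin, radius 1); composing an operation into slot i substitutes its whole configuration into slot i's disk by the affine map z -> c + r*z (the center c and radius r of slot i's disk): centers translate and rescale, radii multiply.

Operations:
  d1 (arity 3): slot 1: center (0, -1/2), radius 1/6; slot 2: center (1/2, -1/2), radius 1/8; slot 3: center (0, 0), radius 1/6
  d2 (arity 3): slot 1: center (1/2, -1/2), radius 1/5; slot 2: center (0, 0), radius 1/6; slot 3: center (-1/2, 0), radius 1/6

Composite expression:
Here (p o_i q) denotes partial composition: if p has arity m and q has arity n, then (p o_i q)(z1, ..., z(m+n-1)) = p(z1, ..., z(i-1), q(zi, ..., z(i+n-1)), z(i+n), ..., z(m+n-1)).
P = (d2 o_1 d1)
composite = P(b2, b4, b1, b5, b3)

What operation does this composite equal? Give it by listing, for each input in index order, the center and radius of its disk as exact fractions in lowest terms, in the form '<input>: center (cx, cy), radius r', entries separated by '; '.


b1: center (1/2, -1/2), radius 1/30; b2: center (1/2, -3/5), radius 1/30; b3: center (-1/2, 0), radius 1/6; b4: center (3/5, -3/5), radius 1/40; b5: center (0, 0), radius 1/6

Affine substitution under d2: radii multiply and b-centers shift.
for b2, the 2-step affine chain lands on center (1/2, -3/5), radius 1/30
for b4, the 2-step affine chain lands on center (3/5, -3/5), radius 1/40
for b1, the 2-step affine chain lands on center (1/2, -1/2), radius 1/30
for b5, the 1-step affine chain lands on center (0, 0), radius 1/6
for b3, the 1-step affine chain lands on center (-1/2, 0), radius 1/6


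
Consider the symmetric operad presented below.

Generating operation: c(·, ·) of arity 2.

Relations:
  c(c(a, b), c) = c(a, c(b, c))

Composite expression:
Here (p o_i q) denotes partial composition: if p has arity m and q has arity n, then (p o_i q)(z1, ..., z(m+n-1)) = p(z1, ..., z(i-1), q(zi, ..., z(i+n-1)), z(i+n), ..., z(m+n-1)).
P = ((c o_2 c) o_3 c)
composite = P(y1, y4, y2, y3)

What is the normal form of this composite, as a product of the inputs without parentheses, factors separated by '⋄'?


y1 ⋄ y4 ⋄ y2 ⋄ y3

Associativity of c dissolves the nesting; only the y-input order survives.
c(y2, y3) unparenthesizes to y2 ⋄ y3
c(y4, c(y2, y3)) unparenthesizes to y4 ⋄ y2 ⋄ y3
c(y1, c(y4, c(y2, y3))) unparenthesizes to y1 ⋄ y4 ⋄ y2 ⋄ y3


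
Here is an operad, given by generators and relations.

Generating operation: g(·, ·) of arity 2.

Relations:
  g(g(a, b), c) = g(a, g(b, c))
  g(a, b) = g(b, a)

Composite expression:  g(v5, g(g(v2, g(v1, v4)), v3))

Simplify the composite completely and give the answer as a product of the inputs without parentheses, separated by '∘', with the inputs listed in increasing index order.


With g associative and commutative, the v-input set is all that matters.
g(v1, v4) collapses to v1 ∘ v4
g(v2, g(v1, v4)) collapses to v2 ∘ v1 ∘ v4
g(g(v2, g(v1, v4)), v3) collapses to v2 ∘ v1 ∘ v4 ∘ v3
g(v5, g(g(v2, g(v1, v4)), v3)) collapses to v5 ∘ v2 ∘ v1 ∘ v4 ∘ v3
putting the inputs in ascending order: v1 ∘ v2 ∘ v3 ∘ v4 ∘ v5

v1 ∘ v2 ∘ v3 ∘ v4 ∘ v5


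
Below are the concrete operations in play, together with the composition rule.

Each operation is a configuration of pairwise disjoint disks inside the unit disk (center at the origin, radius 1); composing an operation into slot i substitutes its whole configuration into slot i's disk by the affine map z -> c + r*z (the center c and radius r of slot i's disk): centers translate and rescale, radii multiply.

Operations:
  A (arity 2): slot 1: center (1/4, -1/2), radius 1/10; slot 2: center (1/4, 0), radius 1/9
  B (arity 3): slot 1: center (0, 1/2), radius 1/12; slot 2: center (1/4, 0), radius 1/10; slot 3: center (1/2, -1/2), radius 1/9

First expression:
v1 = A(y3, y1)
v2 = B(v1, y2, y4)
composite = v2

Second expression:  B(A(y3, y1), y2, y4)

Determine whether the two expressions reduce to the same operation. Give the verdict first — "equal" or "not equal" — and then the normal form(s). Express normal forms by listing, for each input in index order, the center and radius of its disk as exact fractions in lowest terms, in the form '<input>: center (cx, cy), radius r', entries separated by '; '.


equal — both sides give y1: center (1/48, 1/2), radius 1/108; y2: center (1/4, 0), radius 1/10; y3: center (1/48, 11/24), radius 1/120; y4: center (1/2, -1/2), radius 1/9

Reducing the first expression gives y1: center (1/48, 1/2), radius 1/108; y2: center (1/4, 0), radius 1/10; y3: center (1/48, 11/24), radius 1/120; y4: center (1/2, -1/2), radius 1/9
Reducing the second expression gives y1: center (1/48, 1/2), radius 1/108; y2: center (1/4, 0), radius 1/10; y3: center (1/48, 11/24), radius 1/120; y4: center (1/2, -1/2), radius 1/9
One common form — equal.


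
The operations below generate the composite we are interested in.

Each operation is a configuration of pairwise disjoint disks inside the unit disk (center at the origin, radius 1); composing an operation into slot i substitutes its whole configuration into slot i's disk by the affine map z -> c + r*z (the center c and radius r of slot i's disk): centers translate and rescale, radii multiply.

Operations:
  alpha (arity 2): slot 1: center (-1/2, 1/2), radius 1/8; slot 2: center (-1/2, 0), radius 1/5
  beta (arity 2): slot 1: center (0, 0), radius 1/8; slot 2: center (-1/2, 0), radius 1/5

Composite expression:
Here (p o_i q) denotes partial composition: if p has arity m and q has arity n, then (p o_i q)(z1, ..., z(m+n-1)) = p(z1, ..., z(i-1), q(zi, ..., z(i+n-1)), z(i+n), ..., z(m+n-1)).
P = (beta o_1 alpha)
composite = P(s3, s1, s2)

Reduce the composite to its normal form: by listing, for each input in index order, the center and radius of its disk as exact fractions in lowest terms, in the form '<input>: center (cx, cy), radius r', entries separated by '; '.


s1: center (-1/16, 0), radius 1/40; s2: center (-1/2, 0), radius 1/5; s3: center (-1/16, 1/16), radius 1/64

Below beta, radii multiply path by path; the s-disk centers shift.
input s3: applying the 2 nested substitutions gives center (-1/16, 1/16), radius 1/64
input s1: applying the 2 nested substitutions gives center (-1/16, 0), radius 1/40
input s2: applying the 1 nested substitution gives center (-1/2, 0), radius 1/5


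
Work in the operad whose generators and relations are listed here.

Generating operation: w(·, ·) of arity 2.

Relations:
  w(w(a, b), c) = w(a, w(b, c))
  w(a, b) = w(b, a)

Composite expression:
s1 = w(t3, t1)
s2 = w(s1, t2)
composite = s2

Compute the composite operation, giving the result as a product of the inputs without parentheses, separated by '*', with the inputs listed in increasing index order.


Any arrangement under w is one operation, so sort the t-inputs.
w(t3, t1) linearizes to t3 * t1
w(w(t3, t1), t2) linearizes to t3 * t1 * t2
sorting the factors by input index: t1 * t2 * t3

t1 * t2 * t3


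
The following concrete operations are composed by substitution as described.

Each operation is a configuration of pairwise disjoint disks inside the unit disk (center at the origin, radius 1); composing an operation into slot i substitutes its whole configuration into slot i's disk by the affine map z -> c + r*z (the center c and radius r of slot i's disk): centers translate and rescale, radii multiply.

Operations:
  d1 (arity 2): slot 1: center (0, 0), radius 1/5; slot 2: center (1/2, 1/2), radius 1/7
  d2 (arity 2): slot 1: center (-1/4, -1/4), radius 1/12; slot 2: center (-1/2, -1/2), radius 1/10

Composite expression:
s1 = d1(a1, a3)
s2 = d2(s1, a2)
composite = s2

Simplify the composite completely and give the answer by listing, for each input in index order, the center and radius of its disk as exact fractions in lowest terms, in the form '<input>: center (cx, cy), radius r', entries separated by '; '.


a1: center (-1/4, -1/4), radius 1/60; a2: center (-1/2, -1/2), radius 1/10; a3: center (-5/24, -5/24), radius 1/84

Each a-disk chains the slot maps above it in d2; radii multiply.
input a1: applying the 2 nested substitutions gives center (-1/4, -1/4), radius 1/60
input a3: applying the 2 nested substitutions gives center (-5/24, -5/24), radius 1/84
input a2: applying the 1 nested substitution gives center (-1/2, -1/2), radius 1/10


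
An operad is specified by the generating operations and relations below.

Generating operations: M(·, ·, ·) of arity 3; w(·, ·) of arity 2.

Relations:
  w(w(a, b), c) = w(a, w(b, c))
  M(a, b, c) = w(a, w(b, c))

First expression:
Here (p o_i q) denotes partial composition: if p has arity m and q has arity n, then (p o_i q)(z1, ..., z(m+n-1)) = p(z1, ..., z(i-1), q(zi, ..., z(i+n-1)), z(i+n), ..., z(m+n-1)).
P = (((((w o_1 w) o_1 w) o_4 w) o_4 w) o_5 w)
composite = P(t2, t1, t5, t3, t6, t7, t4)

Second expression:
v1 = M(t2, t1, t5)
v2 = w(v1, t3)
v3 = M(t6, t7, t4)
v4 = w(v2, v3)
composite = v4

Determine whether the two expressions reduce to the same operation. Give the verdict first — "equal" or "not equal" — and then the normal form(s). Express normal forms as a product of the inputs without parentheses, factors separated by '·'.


equal; both compose to t2 · t1 · t5 · t3 · t6 · t7 · t4


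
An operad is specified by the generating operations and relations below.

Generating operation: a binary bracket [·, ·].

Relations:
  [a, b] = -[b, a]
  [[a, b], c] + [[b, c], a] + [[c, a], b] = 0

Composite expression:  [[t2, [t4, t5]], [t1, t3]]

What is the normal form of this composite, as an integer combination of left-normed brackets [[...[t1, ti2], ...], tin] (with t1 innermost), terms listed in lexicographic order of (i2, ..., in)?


-[[[[t1, t3], t2], t4], t5] + [[[[t1, t3], t2], t5], t4] + [[[[t1, t3], t4], t5], t2] - [[[[t1, t3], t5], t4], t2]


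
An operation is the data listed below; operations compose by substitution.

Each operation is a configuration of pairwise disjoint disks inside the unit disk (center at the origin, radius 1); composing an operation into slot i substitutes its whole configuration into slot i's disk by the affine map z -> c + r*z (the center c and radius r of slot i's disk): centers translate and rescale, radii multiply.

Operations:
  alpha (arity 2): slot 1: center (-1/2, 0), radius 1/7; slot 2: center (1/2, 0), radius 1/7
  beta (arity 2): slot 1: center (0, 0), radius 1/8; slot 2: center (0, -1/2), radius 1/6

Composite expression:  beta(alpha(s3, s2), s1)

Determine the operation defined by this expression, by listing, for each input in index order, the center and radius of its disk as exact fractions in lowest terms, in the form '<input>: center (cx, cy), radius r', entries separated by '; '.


s1: center (0, -1/2), radius 1/6; s2: center (1/16, 0), radius 1/56; s3: center (-1/16, 0), radius 1/56

Affine substitution under beta: radii multiply and s-centers shift.
for s3, the 2-step affine chain lands on center (-1/16, 0), radius 1/56
for s2, the 2-step affine chain lands on center (1/16, 0), radius 1/56
for s1, the 1-step affine chain lands on center (0, -1/2), radius 1/6
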